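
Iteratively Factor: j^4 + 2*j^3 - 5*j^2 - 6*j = (j - 2)*(j^3 + 4*j^2 + 3*j) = j*(j - 2)*(j^2 + 4*j + 3) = j*(j - 2)*(j + 3)*(j + 1)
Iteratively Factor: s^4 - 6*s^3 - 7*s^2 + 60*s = (s)*(s^3 - 6*s^2 - 7*s + 60) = s*(s + 3)*(s^2 - 9*s + 20) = s*(s - 5)*(s + 3)*(s - 4)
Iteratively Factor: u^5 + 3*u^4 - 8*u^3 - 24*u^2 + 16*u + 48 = (u + 2)*(u^4 + u^3 - 10*u^2 - 4*u + 24) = (u + 2)^2*(u^3 - u^2 - 8*u + 12) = (u + 2)^2*(u + 3)*(u^2 - 4*u + 4) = (u - 2)*(u + 2)^2*(u + 3)*(u - 2)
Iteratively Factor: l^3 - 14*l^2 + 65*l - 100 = (l - 5)*(l^2 - 9*l + 20) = (l - 5)^2*(l - 4)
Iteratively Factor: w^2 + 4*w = (w)*(w + 4)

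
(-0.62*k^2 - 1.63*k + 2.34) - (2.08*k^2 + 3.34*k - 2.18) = -2.7*k^2 - 4.97*k + 4.52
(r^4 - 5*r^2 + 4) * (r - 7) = r^5 - 7*r^4 - 5*r^3 + 35*r^2 + 4*r - 28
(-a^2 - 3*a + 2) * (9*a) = -9*a^3 - 27*a^2 + 18*a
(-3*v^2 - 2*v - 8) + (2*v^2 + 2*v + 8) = -v^2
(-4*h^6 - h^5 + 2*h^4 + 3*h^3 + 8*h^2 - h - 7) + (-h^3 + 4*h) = -4*h^6 - h^5 + 2*h^4 + 2*h^3 + 8*h^2 + 3*h - 7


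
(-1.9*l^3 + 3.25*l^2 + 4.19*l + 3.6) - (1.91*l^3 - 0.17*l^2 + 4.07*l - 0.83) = -3.81*l^3 + 3.42*l^2 + 0.12*l + 4.43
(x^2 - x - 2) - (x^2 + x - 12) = 10 - 2*x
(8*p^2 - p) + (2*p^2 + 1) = 10*p^2 - p + 1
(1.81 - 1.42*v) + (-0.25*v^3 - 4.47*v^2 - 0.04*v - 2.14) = -0.25*v^3 - 4.47*v^2 - 1.46*v - 0.33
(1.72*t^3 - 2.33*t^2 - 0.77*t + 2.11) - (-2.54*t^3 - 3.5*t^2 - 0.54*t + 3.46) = 4.26*t^3 + 1.17*t^2 - 0.23*t - 1.35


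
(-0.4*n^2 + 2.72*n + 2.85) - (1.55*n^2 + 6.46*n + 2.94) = -1.95*n^2 - 3.74*n - 0.0899999999999999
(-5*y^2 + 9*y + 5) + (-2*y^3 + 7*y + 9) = -2*y^3 - 5*y^2 + 16*y + 14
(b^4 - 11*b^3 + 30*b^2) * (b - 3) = b^5 - 14*b^4 + 63*b^3 - 90*b^2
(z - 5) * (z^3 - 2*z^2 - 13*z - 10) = z^4 - 7*z^3 - 3*z^2 + 55*z + 50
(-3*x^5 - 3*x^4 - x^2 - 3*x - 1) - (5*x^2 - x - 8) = -3*x^5 - 3*x^4 - 6*x^2 - 2*x + 7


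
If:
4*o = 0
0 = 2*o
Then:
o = 0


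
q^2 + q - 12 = (q - 3)*(q + 4)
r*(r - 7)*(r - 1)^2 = r^4 - 9*r^3 + 15*r^2 - 7*r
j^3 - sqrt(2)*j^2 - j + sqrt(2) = (j - 1)*(j + 1)*(j - sqrt(2))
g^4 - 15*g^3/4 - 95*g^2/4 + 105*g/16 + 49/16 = (g - 7)*(g - 1/2)*(g + 1/4)*(g + 7/2)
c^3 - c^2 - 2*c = c*(c - 2)*(c + 1)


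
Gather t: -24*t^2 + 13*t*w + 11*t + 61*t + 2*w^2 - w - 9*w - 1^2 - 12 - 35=-24*t^2 + t*(13*w + 72) + 2*w^2 - 10*w - 48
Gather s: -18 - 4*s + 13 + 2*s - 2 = -2*s - 7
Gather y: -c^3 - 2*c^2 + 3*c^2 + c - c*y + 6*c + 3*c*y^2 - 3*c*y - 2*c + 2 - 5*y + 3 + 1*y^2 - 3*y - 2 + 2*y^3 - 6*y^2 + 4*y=-c^3 + c^2 + 5*c + 2*y^3 + y^2*(3*c - 5) + y*(-4*c - 4) + 3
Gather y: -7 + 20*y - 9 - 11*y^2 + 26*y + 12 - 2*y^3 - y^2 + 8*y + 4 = -2*y^3 - 12*y^2 + 54*y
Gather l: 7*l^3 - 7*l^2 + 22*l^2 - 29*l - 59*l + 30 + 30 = 7*l^3 + 15*l^2 - 88*l + 60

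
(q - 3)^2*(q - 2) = q^3 - 8*q^2 + 21*q - 18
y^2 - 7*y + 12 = (y - 4)*(y - 3)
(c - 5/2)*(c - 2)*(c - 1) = c^3 - 11*c^2/2 + 19*c/2 - 5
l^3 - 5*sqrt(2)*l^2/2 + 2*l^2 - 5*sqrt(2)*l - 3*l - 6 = (l + 2)*(l - 3*sqrt(2))*(l + sqrt(2)/2)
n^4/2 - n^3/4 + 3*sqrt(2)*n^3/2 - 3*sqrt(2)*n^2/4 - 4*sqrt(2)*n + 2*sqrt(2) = (n/2 + sqrt(2))*(n - 1/2)*(n - sqrt(2))*(n + 2*sqrt(2))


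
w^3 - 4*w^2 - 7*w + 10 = (w - 5)*(w - 1)*(w + 2)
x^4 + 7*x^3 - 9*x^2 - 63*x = x*(x - 3)*(x + 3)*(x + 7)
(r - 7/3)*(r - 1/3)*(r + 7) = r^3 + 13*r^2/3 - 161*r/9 + 49/9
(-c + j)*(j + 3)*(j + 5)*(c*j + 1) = -c^2*j^3 - 8*c^2*j^2 - 15*c^2*j + c*j^4 + 8*c*j^3 + 14*c*j^2 - 8*c*j - 15*c + j^3 + 8*j^2 + 15*j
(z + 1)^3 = z^3 + 3*z^2 + 3*z + 1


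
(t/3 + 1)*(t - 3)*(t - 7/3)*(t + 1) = t^4/3 - 4*t^3/9 - 34*t^2/9 + 4*t + 7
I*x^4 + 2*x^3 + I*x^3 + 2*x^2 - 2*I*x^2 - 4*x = x*(x + 2)*(x - 2*I)*(I*x - I)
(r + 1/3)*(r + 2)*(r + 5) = r^3 + 22*r^2/3 + 37*r/3 + 10/3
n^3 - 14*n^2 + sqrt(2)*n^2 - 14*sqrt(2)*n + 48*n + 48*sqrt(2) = (n - 8)*(n - 6)*(n + sqrt(2))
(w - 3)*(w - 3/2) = w^2 - 9*w/2 + 9/2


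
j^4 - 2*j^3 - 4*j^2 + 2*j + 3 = (j - 3)*(j - 1)*(j + 1)^2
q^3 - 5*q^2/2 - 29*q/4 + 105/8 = (q - 7/2)*(q - 3/2)*(q + 5/2)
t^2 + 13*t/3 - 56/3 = (t - 8/3)*(t + 7)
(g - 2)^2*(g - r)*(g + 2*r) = g^4 + g^3*r - 4*g^3 - 2*g^2*r^2 - 4*g^2*r + 4*g^2 + 8*g*r^2 + 4*g*r - 8*r^2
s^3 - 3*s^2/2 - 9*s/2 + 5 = (s - 5/2)*(s - 1)*(s + 2)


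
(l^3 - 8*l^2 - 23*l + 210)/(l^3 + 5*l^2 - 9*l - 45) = (l^2 - 13*l + 42)/(l^2 - 9)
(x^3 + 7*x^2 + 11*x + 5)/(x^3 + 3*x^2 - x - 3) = (x^2 + 6*x + 5)/(x^2 + 2*x - 3)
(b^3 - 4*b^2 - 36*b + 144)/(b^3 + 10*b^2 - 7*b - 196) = (b^2 - 36)/(b^2 + 14*b + 49)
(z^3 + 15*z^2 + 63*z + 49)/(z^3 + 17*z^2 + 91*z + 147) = (z + 1)/(z + 3)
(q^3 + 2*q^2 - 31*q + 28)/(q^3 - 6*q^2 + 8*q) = (q^2 + 6*q - 7)/(q*(q - 2))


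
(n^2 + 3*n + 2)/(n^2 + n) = (n + 2)/n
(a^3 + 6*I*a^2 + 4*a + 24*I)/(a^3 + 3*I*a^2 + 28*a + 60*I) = (a - 2*I)/(a - 5*I)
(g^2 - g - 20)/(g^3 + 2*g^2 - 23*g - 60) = 1/(g + 3)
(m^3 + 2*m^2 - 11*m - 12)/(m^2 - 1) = (m^2 + m - 12)/(m - 1)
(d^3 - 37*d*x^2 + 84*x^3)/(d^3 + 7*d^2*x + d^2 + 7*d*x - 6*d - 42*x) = (d^2 - 7*d*x + 12*x^2)/(d^2 + d - 6)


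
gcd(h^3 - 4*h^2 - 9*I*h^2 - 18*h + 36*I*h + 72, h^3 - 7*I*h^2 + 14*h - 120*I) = h - 6*I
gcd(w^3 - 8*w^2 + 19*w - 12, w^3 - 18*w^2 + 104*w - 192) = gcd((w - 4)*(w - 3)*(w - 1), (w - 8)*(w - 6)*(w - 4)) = w - 4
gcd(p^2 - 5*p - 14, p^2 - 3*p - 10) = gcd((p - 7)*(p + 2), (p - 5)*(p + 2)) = p + 2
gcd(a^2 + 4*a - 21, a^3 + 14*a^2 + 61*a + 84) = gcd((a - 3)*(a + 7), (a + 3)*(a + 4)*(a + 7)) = a + 7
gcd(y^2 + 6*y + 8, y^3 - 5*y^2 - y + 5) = 1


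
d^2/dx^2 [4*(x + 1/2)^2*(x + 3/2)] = 24*x + 20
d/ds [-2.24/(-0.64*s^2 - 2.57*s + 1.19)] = (-2.8672*s - 5.7568)/(0.64*s^2 + 2.57*s - 1.19)^2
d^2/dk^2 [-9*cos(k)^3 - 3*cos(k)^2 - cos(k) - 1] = 31*cos(k)/4 + 6*cos(2*k) + 81*cos(3*k)/4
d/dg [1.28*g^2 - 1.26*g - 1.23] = 2.56*g - 1.26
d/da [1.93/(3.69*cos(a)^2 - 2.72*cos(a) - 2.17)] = (14.2434*cos(a) - 5.2496)*sin(a)/(-3.69*cos(a)^2 + 2.72*cos(a) + 2.17)^2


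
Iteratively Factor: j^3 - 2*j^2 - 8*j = (j)*(j^2 - 2*j - 8) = j*(j + 2)*(j - 4)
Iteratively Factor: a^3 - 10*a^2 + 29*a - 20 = (a - 5)*(a^2 - 5*a + 4) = (a - 5)*(a - 4)*(a - 1)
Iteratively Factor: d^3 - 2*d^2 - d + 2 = (d - 1)*(d^2 - d - 2) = (d - 1)*(d + 1)*(d - 2)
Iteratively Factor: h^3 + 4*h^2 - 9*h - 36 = (h + 4)*(h^2 - 9) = (h + 3)*(h + 4)*(h - 3)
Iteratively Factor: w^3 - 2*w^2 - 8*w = (w + 2)*(w^2 - 4*w) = w*(w + 2)*(w - 4)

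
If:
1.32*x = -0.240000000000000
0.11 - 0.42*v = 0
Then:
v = 0.26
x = -0.18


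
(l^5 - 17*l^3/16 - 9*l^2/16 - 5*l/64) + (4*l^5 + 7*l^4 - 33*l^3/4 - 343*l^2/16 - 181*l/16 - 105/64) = 5*l^5 + 7*l^4 - 149*l^3/16 - 22*l^2 - 729*l/64 - 105/64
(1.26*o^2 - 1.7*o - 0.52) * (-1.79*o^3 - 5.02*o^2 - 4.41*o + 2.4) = -2.2554*o^5 - 3.2822*o^4 + 3.9082*o^3 + 13.1314*o^2 - 1.7868*o - 1.248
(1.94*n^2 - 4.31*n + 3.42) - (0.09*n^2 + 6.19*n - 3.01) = 1.85*n^2 - 10.5*n + 6.43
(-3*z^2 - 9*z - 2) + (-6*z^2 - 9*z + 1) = -9*z^2 - 18*z - 1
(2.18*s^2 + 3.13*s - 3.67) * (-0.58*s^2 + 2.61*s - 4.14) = -1.2644*s^4 + 3.8744*s^3 + 1.2727*s^2 - 22.5369*s + 15.1938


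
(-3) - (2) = -5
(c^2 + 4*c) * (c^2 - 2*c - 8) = c^4 + 2*c^3 - 16*c^2 - 32*c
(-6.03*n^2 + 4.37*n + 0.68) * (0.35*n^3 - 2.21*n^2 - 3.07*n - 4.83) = -2.1105*n^5 + 14.8558*n^4 + 9.0924*n^3 + 14.2062*n^2 - 23.1947*n - 3.2844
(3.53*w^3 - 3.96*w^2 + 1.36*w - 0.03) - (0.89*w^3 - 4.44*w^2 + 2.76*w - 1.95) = 2.64*w^3 + 0.48*w^2 - 1.4*w + 1.92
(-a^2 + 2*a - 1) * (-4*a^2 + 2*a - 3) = 4*a^4 - 10*a^3 + 11*a^2 - 8*a + 3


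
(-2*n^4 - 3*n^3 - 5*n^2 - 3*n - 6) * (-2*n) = 4*n^5 + 6*n^4 + 10*n^3 + 6*n^2 + 12*n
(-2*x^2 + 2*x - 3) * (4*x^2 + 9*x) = -8*x^4 - 10*x^3 + 6*x^2 - 27*x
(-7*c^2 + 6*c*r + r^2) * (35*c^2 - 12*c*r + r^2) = -245*c^4 + 294*c^3*r - 44*c^2*r^2 - 6*c*r^3 + r^4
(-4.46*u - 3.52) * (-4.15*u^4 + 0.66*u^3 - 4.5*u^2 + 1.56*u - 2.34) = 18.509*u^5 + 11.6644*u^4 + 17.7468*u^3 + 8.8824*u^2 + 4.9452*u + 8.2368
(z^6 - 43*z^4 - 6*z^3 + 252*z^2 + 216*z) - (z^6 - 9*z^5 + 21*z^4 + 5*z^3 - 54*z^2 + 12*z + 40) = 9*z^5 - 64*z^4 - 11*z^3 + 306*z^2 + 204*z - 40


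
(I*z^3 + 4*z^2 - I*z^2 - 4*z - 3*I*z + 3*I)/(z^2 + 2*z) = (I*z^3 + z^2*(4 - I) - z*(4 + 3*I) + 3*I)/(z*(z + 2))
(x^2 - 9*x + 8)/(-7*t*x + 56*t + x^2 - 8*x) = (x - 1)/(-7*t + x)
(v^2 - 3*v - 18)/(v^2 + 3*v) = (v - 6)/v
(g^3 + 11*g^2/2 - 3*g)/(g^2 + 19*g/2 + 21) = g*(2*g - 1)/(2*g + 7)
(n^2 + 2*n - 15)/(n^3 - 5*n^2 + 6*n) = (n + 5)/(n*(n - 2))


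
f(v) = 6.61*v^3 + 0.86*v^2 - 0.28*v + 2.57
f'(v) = 19.83*v^2 + 1.72*v - 0.28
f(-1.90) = -39.13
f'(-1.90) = 68.04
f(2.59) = 122.46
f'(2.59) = 137.20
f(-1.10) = -4.88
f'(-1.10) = 21.82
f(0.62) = 4.30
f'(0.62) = 8.41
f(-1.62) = -22.82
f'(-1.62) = 48.98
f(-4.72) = -672.02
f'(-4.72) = 433.38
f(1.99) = 57.51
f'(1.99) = 81.67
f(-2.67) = -116.37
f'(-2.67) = 136.49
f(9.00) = 4888.40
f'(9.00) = 1621.43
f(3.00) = 187.94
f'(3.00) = 183.35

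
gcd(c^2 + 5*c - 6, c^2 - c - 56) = 1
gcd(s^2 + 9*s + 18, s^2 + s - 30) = s + 6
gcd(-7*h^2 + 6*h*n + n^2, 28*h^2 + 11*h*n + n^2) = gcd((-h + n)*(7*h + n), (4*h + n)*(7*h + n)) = 7*h + n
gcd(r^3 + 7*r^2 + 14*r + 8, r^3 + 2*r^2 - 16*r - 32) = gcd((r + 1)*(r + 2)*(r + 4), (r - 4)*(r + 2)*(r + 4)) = r^2 + 6*r + 8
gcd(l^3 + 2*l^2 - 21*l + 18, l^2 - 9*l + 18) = l - 3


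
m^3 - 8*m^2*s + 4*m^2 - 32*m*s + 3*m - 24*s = (m + 1)*(m + 3)*(m - 8*s)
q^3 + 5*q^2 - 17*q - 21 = (q - 3)*(q + 1)*(q + 7)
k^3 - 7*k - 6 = (k - 3)*(k + 1)*(k + 2)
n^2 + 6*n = n*(n + 6)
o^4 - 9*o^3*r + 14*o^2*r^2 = o^2*(o - 7*r)*(o - 2*r)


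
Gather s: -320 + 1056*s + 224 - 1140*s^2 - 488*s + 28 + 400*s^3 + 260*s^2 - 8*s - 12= 400*s^3 - 880*s^2 + 560*s - 80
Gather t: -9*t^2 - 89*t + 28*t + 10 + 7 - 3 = -9*t^2 - 61*t + 14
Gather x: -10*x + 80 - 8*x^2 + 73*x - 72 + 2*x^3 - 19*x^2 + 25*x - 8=2*x^3 - 27*x^2 + 88*x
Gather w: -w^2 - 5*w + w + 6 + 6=-w^2 - 4*w + 12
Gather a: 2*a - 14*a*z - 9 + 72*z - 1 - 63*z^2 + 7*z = a*(2 - 14*z) - 63*z^2 + 79*z - 10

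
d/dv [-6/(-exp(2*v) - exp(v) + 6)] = (-12*exp(v) - 6)*exp(v)/(exp(2*v) + exp(v) - 6)^2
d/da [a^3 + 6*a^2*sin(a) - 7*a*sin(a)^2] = 6*a^2*cos(a) + 3*a^2 + 12*a*sin(a) - 7*a*sin(2*a) - 7*sin(a)^2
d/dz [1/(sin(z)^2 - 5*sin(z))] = (5 - 2*sin(z))*cos(z)/((sin(z) - 5)^2*sin(z)^2)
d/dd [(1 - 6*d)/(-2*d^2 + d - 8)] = (12*d^2 - 6*d - (4*d - 1)*(6*d - 1) + 48)/(2*d^2 - d + 8)^2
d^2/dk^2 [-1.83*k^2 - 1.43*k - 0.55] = -3.66000000000000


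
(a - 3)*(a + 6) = a^2 + 3*a - 18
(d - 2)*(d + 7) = d^2 + 5*d - 14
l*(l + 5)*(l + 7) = l^3 + 12*l^2 + 35*l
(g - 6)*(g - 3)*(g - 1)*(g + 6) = g^4 - 4*g^3 - 33*g^2 + 144*g - 108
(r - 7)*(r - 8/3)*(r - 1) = r^3 - 32*r^2/3 + 85*r/3 - 56/3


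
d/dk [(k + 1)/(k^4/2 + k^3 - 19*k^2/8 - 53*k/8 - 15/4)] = 8*(-12*k^2 - 8*k + 23)/(16*k^6 + 32*k^5 - 168*k^4 - 424*k^3 + 289*k^2 + 1380*k + 900)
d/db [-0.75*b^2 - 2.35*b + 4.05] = -1.5*b - 2.35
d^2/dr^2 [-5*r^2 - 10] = -10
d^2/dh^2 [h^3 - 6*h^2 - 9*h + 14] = 6*h - 12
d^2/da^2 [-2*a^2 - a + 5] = -4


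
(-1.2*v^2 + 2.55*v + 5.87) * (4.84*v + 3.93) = -5.808*v^3 + 7.626*v^2 + 38.4323*v + 23.0691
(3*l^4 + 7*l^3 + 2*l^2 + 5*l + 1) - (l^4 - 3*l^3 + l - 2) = 2*l^4 + 10*l^3 + 2*l^2 + 4*l + 3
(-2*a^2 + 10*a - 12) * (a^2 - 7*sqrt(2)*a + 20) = -2*a^4 + 10*a^3 + 14*sqrt(2)*a^3 - 70*sqrt(2)*a^2 - 52*a^2 + 84*sqrt(2)*a + 200*a - 240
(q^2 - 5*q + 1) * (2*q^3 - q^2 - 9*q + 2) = 2*q^5 - 11*q^4 - 2*q^3 + 46*q^2 - 19*q + 2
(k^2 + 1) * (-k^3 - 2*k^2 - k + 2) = -k^5 - 2*k^4 - 2*k^3 - k + 2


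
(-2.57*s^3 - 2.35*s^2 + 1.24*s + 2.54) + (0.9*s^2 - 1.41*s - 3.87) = -2.57*s^3 - 1.45*s^2 - 0.17*s - 1.33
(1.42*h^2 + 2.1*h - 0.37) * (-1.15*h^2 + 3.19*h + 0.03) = -1.633*h^4 + 2.1148*h^3 + 7.1671*h^2 - 1.1173*h - 0.0111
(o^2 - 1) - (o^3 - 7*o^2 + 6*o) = -o^3 + 8*o^2 - 6*o - 1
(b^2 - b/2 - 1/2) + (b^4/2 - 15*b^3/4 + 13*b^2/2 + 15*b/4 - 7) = b^4/2 - 15*b^3/4 + 15*b^2/2 + 13*b/4 - 15/2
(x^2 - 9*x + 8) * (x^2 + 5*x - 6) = x^4 - 4*x^3 - 43*x^2 + 94*x - 48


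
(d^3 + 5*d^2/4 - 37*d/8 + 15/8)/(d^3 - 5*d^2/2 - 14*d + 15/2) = (d - 5/4)/(d - 5)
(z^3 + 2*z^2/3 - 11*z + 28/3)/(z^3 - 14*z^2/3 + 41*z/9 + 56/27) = 9*(z^2 + 3*z - 4)/(9*z^2 - 21*z - 8)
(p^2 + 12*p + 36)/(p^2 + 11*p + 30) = (p + 6)/(p + 5)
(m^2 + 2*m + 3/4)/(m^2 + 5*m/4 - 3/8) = 2*(2*m + 1)/(4*m - 1)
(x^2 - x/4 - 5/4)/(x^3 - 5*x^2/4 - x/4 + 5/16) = 4*(x + 1)/(4*x^2 - 1)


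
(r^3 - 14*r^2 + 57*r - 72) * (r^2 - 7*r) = r^5 - 21*r^4 + 155*r^3 - 471*r^2 + 504*r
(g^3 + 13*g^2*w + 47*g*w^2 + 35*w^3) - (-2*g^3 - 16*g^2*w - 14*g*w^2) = 3*g^3 + 29*g^2*w + 61*g*w^2 + 35*w^3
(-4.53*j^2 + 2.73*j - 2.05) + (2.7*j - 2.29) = -4.53*j^2 + 5.43*j - 4.34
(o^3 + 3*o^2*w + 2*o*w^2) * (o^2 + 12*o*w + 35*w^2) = o^5 + 15*o^4*w + 73*o^3*w^2 + 129*o^2*w^3 + 70*o*w^4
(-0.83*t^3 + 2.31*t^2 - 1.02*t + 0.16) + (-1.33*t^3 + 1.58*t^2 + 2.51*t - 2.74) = -2.16*t^3 + 3.89*t^2 + 1.49*t - 2.58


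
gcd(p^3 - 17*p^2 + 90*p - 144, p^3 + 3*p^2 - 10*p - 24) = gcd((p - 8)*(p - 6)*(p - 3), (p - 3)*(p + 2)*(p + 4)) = p - 3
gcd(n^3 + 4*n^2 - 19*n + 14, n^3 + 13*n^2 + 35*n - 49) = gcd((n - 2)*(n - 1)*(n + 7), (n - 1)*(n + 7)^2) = n^2 + 6*n - 7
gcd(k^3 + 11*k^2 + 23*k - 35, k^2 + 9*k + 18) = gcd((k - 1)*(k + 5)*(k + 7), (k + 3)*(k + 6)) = 1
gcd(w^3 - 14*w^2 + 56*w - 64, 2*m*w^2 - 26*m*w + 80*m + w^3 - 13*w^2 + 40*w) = w - 8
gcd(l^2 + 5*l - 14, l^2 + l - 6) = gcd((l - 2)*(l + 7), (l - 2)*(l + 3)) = l - 2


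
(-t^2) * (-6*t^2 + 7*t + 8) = 6*t^4 - 7*t^3 - 8*t^2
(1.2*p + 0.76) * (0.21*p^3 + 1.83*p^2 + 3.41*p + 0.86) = 0.252*p^4 + 2.3556*p^3 + 5.4828*p^2 + 3.6236*p + 0.6536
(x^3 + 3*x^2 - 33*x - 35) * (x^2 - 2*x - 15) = x^5 + x^4 - 54*x^3 - 14*x^2 + 565*x + 525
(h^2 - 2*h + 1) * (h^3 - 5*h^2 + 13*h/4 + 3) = h^5 - 7*h^4 + 57*h^3/4 - 17*h^2/2 - 11*h/4 + 3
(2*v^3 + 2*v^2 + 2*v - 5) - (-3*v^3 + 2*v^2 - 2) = 5*v^3 + 2*v - 3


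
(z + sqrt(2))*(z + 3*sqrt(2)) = z^2 + 4*sqrt(2)*z + 6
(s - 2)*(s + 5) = s^2 + 3*s - 10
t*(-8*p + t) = -8*p*t + t^2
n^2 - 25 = (n - 5)*(n + 5)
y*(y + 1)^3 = y^4 + 3*y^3 + 3*y^2 + y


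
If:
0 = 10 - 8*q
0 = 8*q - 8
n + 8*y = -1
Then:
No Solution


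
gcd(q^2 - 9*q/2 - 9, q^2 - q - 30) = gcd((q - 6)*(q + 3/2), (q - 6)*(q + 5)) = q - 6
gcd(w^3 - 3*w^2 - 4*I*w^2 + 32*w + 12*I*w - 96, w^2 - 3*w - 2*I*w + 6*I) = w - 3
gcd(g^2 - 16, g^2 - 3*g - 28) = g + 4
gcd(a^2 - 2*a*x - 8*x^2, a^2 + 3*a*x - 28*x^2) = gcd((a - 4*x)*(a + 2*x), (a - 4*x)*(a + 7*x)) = -a + 4*x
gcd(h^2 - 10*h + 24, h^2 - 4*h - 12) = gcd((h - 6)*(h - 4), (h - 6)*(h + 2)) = h - 6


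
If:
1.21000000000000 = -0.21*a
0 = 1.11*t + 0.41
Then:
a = -5.76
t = -0.37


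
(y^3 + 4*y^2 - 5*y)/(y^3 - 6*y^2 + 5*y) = (y + 5)/(y - 5)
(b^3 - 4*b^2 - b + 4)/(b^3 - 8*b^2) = (b^3 - 4*b^2 - b + 4)/(b^2*(b - 8))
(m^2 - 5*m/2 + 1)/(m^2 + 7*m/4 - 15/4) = 2*(2*m^2 - 5*m + 2)/(4*m^2 + 7*m - 15)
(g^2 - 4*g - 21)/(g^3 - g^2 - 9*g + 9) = (g - 7)/(g^2 - 4*g + 3)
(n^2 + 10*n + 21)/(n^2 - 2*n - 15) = (n + 7)/(n - 5)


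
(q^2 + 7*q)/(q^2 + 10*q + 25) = q*(q + 7)/(q^2 + 10*q + 25)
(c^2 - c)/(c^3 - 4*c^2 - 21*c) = (1 - c)/(-c^2 + 4*c + 21)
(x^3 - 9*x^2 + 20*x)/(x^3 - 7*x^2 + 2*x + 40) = x/(x + 2)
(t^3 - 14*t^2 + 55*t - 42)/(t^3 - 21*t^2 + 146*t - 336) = (t - 1)/(t - 8)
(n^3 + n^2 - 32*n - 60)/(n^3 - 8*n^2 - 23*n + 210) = (n + 2)/(n - 7)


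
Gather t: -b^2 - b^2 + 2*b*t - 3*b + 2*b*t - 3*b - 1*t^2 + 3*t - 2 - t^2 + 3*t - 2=-2*b^2 - 6*b - 2*t^2 + t*(4*b + 6) - 4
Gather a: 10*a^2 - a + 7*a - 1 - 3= 10*a^2 + 6*a - 4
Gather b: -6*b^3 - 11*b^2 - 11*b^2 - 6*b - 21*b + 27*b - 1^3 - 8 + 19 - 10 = -6*b^3 - 22*b^2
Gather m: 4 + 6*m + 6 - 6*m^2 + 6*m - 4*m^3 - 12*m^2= -4*m^3 - 18*m^2 + 12*m + 10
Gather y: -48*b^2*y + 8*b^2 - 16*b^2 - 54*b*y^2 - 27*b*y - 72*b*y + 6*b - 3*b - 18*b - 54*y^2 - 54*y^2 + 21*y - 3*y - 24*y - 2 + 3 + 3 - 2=-8*b^2 - 15*b + y^2*(-54*b - 108) + y*(-48*b^2 - 99*b - 6) + 2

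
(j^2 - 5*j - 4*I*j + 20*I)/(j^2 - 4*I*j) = (j - 5)/j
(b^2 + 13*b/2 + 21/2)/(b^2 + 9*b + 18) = (b + 7/2)/(b + 6)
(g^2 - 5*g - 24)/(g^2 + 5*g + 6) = (g - 8)/(g + 2)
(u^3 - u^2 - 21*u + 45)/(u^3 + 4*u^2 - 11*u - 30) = (u - 3)/(u + 2)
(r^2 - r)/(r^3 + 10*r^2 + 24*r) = (r - 1)/(r^2 + 10*r + 24)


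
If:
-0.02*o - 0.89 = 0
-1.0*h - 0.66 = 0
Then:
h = -0.66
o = -44.50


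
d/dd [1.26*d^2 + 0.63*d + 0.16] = 2.52*d + 0.63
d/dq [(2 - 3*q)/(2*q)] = -1/q^2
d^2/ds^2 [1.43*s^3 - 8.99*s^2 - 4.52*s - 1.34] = 8.58*s - 17.98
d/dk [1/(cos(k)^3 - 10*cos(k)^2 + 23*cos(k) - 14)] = (3*cos(k)^2 - 20*cos(k) + 23)*sin(k)/(cos(k)^3 - 10*cos(k)^2 + 23*cos(k) - 14)^2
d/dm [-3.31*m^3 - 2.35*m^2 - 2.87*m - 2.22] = -9.93*m^2 - 4.7*m - 2.87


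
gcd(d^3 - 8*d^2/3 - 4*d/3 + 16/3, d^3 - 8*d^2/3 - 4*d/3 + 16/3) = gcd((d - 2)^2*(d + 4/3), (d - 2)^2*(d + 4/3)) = d^3 - 8*d^2/3 - 4*d/3 + 16/3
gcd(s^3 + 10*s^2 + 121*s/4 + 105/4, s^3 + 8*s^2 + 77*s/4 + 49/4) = s + 7/2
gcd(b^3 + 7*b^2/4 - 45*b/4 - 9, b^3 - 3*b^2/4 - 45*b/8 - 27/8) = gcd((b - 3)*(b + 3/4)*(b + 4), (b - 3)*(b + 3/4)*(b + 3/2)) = b^2 - 9*b/4 - 9/4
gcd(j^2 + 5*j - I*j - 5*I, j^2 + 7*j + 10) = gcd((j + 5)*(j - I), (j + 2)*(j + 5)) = j + 5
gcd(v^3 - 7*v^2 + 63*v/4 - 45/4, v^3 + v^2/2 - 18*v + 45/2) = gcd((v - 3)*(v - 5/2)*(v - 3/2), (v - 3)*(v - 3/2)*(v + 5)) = v^2 - 9*v/2 + 9/2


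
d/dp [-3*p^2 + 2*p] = 2 - 6*p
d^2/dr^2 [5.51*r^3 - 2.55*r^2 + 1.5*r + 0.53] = 33.06*r - 5.1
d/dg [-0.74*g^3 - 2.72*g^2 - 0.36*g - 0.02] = -2.22*g^2 - 5.44*g - 0.36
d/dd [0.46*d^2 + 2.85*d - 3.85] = 0.92*d + 2.85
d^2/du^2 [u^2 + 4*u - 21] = 2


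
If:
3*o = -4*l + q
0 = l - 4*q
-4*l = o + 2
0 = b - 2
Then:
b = 2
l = -8/11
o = 10/11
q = -2/11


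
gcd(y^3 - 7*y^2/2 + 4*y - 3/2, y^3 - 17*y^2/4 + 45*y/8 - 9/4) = y - 3/2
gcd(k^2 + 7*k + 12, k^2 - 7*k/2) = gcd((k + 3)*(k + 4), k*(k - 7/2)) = 1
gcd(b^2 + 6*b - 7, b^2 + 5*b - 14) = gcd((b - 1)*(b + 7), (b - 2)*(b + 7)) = b + 7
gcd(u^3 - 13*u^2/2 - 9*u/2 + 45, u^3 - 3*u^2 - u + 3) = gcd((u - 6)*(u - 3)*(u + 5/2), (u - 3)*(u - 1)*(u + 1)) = u - 3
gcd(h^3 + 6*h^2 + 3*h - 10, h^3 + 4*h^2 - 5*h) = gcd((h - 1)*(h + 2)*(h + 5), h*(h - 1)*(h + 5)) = h^2 + 4*h - 5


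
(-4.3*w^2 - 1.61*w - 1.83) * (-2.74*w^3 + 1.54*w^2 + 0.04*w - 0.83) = 11.782*w^5 - 2.2106*w^4 + 2.3628*w^3 + 0.686399999999999*w^2 + 1.2631*w + 1.5189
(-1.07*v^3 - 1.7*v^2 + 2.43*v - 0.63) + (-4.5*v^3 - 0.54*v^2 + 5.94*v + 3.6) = -5.57*v^3 - 2.24*v^2 + 8.37*v + 2.97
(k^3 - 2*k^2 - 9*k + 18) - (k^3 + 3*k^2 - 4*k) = -5*k^2 - 5*k + 18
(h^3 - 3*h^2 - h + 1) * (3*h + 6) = 3*h^4 - 3*h^3 - 21*h^2 - 3*h + 6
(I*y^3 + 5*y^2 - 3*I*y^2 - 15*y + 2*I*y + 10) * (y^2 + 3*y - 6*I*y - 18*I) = I*y^5 + 11*y^4 - 37*I*y^3 - 77*y^2 + 6*I*y^2 + 66*y + 210*I*y - 180*I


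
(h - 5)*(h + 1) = h^2 - 4*h - 5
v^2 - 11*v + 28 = (v - 7)*(v - 4)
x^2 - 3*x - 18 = (x - 6)*(x + 3)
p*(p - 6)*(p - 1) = p^3 - 7*p^2 + 6*p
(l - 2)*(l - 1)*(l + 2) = l^3 - l^2 - 4*l + 4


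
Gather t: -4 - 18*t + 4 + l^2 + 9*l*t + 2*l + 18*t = l^2 + 9*l*t + 2*l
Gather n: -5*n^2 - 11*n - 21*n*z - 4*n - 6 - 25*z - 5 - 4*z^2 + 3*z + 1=-5*n^2 + n*(-21*z - 15) - 4*z^2 - 22*z - 10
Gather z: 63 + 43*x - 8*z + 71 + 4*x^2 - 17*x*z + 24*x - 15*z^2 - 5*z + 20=4*x^2 + 67*x - 15*z^2 + z*(-17*x - 13) + 154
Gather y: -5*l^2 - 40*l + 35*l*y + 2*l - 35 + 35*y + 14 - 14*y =-5*l^2 - 38*l + y*(35*l + 21) - 21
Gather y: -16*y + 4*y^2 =4*y^2 - 16*y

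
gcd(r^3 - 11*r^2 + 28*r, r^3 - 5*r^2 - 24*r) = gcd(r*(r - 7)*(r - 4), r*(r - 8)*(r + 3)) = r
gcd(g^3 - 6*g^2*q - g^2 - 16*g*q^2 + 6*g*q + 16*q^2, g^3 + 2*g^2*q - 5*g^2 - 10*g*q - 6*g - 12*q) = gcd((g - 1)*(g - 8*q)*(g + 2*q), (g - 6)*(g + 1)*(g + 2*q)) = g + 2*q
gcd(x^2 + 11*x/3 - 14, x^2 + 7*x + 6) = x + 6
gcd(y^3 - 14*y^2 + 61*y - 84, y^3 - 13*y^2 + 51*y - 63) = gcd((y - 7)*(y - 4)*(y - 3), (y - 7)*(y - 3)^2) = y^2 - 10*y + 21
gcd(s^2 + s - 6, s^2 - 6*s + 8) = s - 2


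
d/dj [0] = 0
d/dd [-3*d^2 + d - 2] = 1 - 6*d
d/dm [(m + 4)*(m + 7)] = 2*m + 11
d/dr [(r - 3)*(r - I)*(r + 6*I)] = 3*r^2 + r*(-6 + 10*I) + 6 - 15*I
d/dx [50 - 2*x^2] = -4*x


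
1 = 1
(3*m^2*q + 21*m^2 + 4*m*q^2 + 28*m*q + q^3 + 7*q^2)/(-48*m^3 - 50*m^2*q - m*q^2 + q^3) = (3*m*q + 21*m + q^2 + 7*q)/(-48*m^2 - 2*m*q + q^2)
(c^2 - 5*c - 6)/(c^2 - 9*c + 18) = (c + 1)/(c - 3)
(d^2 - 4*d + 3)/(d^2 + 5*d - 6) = (d - 3)/(d + 6)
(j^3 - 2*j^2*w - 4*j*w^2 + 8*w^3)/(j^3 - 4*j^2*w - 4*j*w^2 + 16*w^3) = (-j + 2*w)/(-j + 4*w)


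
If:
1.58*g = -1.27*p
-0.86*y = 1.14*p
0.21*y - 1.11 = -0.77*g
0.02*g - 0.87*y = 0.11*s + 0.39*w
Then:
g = 0.99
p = -1.24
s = -3.54545454545455*w - 12.7886191361487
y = 1.64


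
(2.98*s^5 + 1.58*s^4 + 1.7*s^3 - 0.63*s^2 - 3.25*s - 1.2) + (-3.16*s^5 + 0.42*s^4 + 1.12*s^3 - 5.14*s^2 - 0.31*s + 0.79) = -0.18*s^5 + 2.0*s^4 + 2.82*s^3 - 5.77*s^2 - 3.56*s - 0.41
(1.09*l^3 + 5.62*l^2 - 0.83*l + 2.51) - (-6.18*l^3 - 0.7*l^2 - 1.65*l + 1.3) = 7.27*l^3 + 6.32*l^2 + 0.82*l + 1.21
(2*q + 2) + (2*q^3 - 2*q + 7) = 2*q^3 + 9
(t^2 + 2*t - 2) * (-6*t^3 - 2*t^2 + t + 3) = -6*t^5 - 14*t^4 + 9*t^3 + 9*t^2 + 4*t - 6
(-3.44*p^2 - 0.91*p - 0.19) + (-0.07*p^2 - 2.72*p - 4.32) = -3.51*p^2 - 3.63*p - 4.51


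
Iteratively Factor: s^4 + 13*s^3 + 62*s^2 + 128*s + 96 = (s + 3)*(s^3 + 10*s^2 + 32*s + 32) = (s + 3)*(s + 4)*(s^2 + 6*s + 8) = (s + 2)*(s + 3)*(s + 4)*(s + 4)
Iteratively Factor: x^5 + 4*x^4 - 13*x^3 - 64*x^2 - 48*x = (x + 4)*(x^4 - 13*x^2 - 12*x) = (x + 3)*(x + 4)*(x^3 - 3*x^2 - 4*x) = x*(x + 3)*(x + 4)*(x^2 - 3*x - 4) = x*(x - 4)*(x + 3)*(x + 4)*(x + 1)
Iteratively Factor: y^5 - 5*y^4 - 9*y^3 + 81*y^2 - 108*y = (y - 3)*(y^4 - 2*y^3 - 15*y^2 + 36*y) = (y - 3)^2*(y^3 + y^2 - 12*y) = (y - 3)^3*(y^2 + 4*y) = y*(y - 3)^3*(y + 4)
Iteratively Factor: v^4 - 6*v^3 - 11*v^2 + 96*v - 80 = (v + 4)*(v^3 - 10*v^2 + 29*v - 20) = (v - 5)*(v + 4)*(v^2 - 5*v + 4) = (v - 5)*(v - 1)*(v + 4)*(v - 4)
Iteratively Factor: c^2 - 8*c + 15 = (c - 5)*(c - 3)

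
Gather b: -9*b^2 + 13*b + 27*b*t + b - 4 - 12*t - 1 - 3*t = -9*b^2 + b*(27*t + 14) - 15*t - 5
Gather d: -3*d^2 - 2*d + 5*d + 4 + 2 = -3*d^2 + 3*d + 6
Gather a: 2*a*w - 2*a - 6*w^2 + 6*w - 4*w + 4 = a*(2*w - 2) - 6*w^2 + 2*w + 4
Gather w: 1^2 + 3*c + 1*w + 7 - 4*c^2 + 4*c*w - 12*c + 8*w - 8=-4*c^2 - 9*c + w*(4*c + 9)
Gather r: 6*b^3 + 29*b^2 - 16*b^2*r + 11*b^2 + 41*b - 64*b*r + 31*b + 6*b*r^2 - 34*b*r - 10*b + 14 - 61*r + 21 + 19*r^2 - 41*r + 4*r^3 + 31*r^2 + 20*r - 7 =6*b^3 + 40*b^2 + 62*b + 4*r^3 + r^2*(6*b + 50) + r*(-16*b^2 - 98*b - 82) + 28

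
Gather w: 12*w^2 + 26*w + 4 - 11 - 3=12*w^2 + 26*w - 10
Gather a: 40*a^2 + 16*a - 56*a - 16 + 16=40*a^2 - 40*a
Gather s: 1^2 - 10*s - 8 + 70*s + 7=60*s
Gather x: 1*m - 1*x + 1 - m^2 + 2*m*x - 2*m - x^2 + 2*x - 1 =-m^2 - m - x^2 + x*(2*m + 1)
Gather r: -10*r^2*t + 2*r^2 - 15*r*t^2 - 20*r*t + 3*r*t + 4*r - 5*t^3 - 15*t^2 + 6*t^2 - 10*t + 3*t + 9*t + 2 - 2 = r^2*(2 - 10*t) + r*(-15*t^2 - 17*t + 4) - 5*t^3 - 9*t^2 + 2*t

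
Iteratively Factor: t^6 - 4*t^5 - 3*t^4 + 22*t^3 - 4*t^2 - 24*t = (t)*(t^5 - 4*t^4 - 3*t^3 + 22*t^2 - 4*t - 24) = t*(t - 2)*(t^4 - 2*t^3 - 7*t^2 + 8*t + 12) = t*(t - 2)^2*(t^3 - 7*t - 6) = t*(t - 2)^2*(t + 2)*(t^2 - 2*t - 3) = t*(t - 3)*(t - 2)^2*(t + 2)*(t + 1)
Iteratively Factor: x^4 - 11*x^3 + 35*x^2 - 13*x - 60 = (x + 1)*(x^3 - 12*x^2 + 47*x - 60) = (x - 4)*(x + 1)*(x^2 - 8*x + 15) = (x - 4)*(x - 3)*(x + 1)*(x - 5)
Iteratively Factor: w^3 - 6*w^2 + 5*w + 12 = (w - 3)*(w^2 - 3*w - 4) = (w - 4)*(w - 3)*(w + 1)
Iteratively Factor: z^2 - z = (z - 1)*(z)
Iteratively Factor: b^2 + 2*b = (b + 2)*(b)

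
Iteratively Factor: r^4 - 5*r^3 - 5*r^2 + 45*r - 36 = (r - 3)*(r^3 - 2*r^2 - 11*r + 12) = (r - 4)*(r - 3)*(r^2 + 2*r - 3) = (r - 4)*(r - 3)*(r + 3)*(r - 1)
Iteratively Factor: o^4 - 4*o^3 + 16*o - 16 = (o - 2)*(o^3 - 2*o^2 - 4*o + 8) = (o - 2)^2*(o^2 - 4) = (o - 2)^3*(o + 2)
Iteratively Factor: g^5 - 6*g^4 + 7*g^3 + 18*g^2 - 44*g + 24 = (g + 2)*(g^4 - 8*g^3 + 23*g^2 - 28*g + 12) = (g - 3)*(g + 2)*(g^3 - 5*g^2 + 8*g - 4) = (g - 3)*(g - 1)*(g + 2)*(g^2 - 4*g + 4) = (g - 3)*(g - 2)*(g - 1)*(g + 2)*(g - 2)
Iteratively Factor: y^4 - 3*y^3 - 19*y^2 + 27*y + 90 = (y - 5)*(y^3 + 2*y^2 - 9*y - 18) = (y - 5)*(y + 2)*(y^2 - 9) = (y - 5)*(y + 2)*(y + 3)*(y - 3)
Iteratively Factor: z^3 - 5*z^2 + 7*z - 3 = (z - 1)*(z^2 - 4*z + 3) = (z - 1)^2*(z - 3)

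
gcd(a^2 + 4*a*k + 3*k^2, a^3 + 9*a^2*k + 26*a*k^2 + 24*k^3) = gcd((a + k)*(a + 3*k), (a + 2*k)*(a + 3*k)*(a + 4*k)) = a + 3*k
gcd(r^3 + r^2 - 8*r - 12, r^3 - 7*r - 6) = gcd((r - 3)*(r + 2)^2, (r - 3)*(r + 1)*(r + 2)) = r^2 - r - 6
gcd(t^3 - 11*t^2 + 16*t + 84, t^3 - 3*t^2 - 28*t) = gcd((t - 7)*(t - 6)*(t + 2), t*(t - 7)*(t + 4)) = t - 7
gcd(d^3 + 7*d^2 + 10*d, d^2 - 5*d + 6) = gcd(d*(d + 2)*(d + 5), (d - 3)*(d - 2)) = 1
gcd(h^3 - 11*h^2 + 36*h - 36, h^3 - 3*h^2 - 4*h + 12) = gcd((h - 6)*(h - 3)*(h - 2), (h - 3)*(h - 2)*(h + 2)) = h^2 - 5*h + 6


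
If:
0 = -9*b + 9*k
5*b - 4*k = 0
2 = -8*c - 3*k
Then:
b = 0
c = -1/4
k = 0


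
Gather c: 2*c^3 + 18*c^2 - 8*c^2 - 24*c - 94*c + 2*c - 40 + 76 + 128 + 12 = 2*c^3 + 10*c^2 - 116*c + 176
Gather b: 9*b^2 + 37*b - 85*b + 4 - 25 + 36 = 9*b^2 - 48*b + 15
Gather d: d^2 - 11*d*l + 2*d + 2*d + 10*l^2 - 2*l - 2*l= d^2 + d*(4 - 11*l) + 10*l^2 - 4*l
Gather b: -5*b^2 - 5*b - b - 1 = -5*b^2 - 6*b - 1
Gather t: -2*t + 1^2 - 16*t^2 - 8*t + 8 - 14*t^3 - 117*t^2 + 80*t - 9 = -14*t^3 - 133*t^2 + 70*t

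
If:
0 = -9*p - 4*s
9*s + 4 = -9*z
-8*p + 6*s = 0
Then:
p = 0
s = 0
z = -4/9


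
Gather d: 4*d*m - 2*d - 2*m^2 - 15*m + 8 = d*(4*m - 2) - 2*m^2 - 15*m + 8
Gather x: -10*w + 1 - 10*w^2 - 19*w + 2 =-10*w^2 - 29*w + 3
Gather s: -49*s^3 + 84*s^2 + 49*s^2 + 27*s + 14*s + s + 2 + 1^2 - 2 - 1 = -49*s^3 + 133*s^2 + 42*s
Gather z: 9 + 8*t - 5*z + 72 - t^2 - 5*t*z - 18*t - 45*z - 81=-t^2 - 10*t + z*(-5*t - 50)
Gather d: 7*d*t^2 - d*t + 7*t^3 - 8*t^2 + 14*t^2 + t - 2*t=d*(7*t^2 - t) + 7*t^3 + 6*t^2 - t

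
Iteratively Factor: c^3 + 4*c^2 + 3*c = (c + 3)*(c^2 + c) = c*(c + 3)*(c + 1)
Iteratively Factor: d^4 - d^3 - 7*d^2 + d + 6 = (d - 3)*(d^3 + 2*d^2 - d - 2) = (d - 3)*(d + 2)*(d^2 - 1) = (d - 3)*(d + 1)*(d + 2)*(d - 1)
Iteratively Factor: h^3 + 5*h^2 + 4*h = (h + 1)*(h^2 + 4*h) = h*(h + 1)*(h + 4)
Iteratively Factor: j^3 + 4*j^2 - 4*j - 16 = (j + 4)*(j^2 - 4) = (j - 2)*(j + 4)*(j + 2)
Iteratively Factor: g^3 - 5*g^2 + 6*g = (g - 3)*(g^2 - 2*g) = (g - 3)*(g - 2)*(g)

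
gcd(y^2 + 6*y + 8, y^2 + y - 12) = y + 4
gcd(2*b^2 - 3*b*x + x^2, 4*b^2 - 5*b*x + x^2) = -b + x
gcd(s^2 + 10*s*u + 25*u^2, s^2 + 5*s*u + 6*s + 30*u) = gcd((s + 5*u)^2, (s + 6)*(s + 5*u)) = s + 5*u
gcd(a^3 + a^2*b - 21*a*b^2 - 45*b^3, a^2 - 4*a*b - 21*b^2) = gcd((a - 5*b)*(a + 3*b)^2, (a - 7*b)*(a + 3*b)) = a + 3*b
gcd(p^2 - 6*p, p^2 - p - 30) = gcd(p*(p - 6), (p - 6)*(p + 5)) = p - 6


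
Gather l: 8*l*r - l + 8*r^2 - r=l*(8*r - 1) + 8*r^2 - r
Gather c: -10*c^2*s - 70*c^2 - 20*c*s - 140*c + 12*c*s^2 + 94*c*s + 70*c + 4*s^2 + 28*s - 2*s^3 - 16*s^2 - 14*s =c^2*(-10*s - 70) + c*(12*s^2 + 74*s - 70) - 2*s^3 - 12*s^2 + 14*s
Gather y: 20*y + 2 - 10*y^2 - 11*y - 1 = -10*y^2 + 9*y + 1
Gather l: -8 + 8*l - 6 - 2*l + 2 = 6*l - 12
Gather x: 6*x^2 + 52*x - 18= 6*x^2 + 52*x - 18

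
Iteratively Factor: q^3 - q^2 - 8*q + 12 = (q - 2)*(q^2 + q - 6) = (q - 2)*(q + 3)*(q - 2)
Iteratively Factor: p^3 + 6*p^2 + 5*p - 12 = (p - 1)*(p^2 + 7*p + 12) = (p - 1)*(p + 4)*(p + 3)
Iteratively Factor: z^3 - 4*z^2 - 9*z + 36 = (z - 4)*(z^2 - 9) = (z - 4)*(z + 3)*(z - 3)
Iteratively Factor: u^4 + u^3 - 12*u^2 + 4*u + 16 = (u - 2)*(u^3 + 3*u^2 - 6*u - 8) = (u - 2)*(u + 4)*(u^2 - u - 2) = (u - 2)*(u + 1)*(u + 4)*(u - 2)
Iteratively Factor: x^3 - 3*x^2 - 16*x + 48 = (x - 3)*(x^2 - 16) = (x - 4)*(x - 3)*(x + 4)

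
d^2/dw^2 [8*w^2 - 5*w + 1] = 16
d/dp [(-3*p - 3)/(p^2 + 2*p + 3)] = 3*(-p^2 - 2*p + 2*(p + 1)^2 - 3)/(p^2 + 2*p + 3)^2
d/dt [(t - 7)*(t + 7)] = 2*t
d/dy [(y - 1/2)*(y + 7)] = 2*y + 13/2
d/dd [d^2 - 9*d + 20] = 2*d - 9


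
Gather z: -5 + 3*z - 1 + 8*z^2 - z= 8*z^2 + 2*z - 6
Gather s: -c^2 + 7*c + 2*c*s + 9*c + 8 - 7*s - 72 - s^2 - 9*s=-c^2 + 16*c - s^2 + s*(2*c - 16) - 64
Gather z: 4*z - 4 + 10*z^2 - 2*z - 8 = 10*z^2 + 2*z - 12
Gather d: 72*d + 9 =72*d + 9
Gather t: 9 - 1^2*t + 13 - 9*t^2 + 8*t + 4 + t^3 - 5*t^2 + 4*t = t^3 - 14*t^2 + 11*t + 26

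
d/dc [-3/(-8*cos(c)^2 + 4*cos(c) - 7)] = 12*(4*cos(c) - 1)*sin(c)/(8*cos(c)^2 - 4*cos(c) + 7)^2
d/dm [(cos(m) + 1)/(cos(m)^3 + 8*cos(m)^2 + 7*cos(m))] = (2*cos(m) + 7)*sin(m)/((cos(m) + 7)^2*cos(m)^2)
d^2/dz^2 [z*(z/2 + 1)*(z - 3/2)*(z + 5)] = 6*z^2 + 33*z/2 - 1/2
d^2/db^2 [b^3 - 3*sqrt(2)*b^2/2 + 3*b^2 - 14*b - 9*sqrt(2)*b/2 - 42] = 6*b - 3*sqrt(2) + 6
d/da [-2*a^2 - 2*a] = -4*a - 2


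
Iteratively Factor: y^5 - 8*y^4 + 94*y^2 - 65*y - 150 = (y - 2)*(y^4 - 6*y^3 - 12*y^2 + 70*y + 75) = (y - 2)*(y + 3)*(y^3 - 9*y^2 + 15*y + 25) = (y - 2)*(y + 1)*(y + 3)*(y^2 - 10*y + 25) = (y - 5)*(y - 2)*(y + 1)*(y + 3)*(y - 5)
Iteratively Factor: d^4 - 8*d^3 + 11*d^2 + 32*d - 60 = (d + 2)*(d^3 - 10*d^2 + 31*d - 30) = (d - 5)*(d + 2)*(d^2 - 5*d + 6) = (d - 5)*(d - 2)*(d + 2)*(d - 3)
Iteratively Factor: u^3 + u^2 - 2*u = (u - 1)*(u^2 + 2*u) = u*(u - 1)*(u + 2)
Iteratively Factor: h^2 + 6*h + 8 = (h + 2)*(h + 4)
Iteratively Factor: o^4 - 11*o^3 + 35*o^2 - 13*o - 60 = (o - 4)*(o^3 - 7*o^2 + 7*o + 15) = (o - 4)*(o - 3)*(o^2 - 4*o - 5) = (o - 4)*(o - 3)*(o + 1)*(o - 5)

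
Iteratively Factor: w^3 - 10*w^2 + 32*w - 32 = (w - 4)*(w^2 - 6*w + 8) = (w - 4)*(w - 2)*(w - 4)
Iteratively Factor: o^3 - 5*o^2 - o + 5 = (o - 1)*(o^2 - 4*o - 5) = (o - 1)*(o + 1)*(o - 5)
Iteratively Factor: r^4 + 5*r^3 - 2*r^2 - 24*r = (r - 2)*(r^3 + 7*r^2 + 12*r) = r*(r - 2)*(r^2 + 7*r + 12) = r*(r - 2)*(r + 3)*(r + 4)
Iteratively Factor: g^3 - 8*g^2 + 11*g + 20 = (g - 4)*(g^2 - 4*g - 5) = (g - 5)*(g - 4)*(g + 1)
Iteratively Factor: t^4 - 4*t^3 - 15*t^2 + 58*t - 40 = (t - 5)*(t^3 + t^2 - 10*t + 8) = (t - 5)*(t - 2)*(t^2 + 3*t - 4) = (t - 5)*(t - 2)*(t - 1)*(t + 4)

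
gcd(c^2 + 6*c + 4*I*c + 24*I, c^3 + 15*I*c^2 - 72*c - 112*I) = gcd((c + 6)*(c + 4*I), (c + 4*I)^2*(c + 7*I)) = c + 4*I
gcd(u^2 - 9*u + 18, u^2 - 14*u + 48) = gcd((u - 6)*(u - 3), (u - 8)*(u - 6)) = u - 6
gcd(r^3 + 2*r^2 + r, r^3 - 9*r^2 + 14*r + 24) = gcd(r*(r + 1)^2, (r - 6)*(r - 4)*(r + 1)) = r + 1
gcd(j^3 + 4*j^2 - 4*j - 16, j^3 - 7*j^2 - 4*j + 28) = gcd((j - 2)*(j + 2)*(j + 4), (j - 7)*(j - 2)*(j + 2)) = j^2 - 4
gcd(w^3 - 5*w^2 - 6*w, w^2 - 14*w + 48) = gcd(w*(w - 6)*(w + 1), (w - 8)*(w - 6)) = w - 6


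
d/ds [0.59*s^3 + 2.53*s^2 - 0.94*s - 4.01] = 1.77*s^2 + 5.06*s - 0.94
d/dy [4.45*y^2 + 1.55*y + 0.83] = 8.9*y + 1.55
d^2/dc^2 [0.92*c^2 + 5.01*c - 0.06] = 1.84000000000000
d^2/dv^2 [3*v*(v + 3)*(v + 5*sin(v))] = -15*v^2*sin(v) - 45*v*sin(v) + 60*v*cos(v) + 18*v + 30*sin(v) + 90*cos(v) + 18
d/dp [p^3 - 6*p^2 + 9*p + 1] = 3*p^2 - 12*p + 9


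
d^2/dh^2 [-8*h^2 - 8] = -16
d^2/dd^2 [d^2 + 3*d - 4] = 2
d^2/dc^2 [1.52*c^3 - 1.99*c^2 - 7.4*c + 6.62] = 9.12*c - 3.98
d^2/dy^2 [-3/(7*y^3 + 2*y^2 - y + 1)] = 6*((21*y + 2)*(7*y^3 + 2*y^2 - y + 1) - (21*y^2 + 4*y - 1)^2)/(7*y^3 + 2*y^2 - y + 1)^3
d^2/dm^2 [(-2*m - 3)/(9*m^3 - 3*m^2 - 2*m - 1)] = 2*(-486*m^5 - 1296*m^4 + 594*m^3 - 27*m^2 - 117*m + 1)/(729*m^9 - 729*m^8 - 243*m^7 + 54*m^6 + 216*m^5 + 45*m^4 - 17*m^3 - 21*m^2 - 6*m - 1)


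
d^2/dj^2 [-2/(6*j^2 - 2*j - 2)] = 2*(-9*j^2 + 3*j + (6*j - 1)^2 + 3)/(-3*j^2 + j + 1)^3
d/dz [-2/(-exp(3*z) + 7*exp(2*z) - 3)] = (28 - 6*exp(z))*exp(2*z)/(exp(3*z) - 7*exp(2*z) + 3)^2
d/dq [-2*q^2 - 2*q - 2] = -4*q - 2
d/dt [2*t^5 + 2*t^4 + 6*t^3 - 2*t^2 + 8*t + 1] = 10*t^4 + 8*t^3 + 18*t^2 - 4*t + 8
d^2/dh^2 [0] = 0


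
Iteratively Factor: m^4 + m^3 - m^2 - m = (m)*(m^3 + m^2 - m - 1) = m*(m - 1)*(m^2 + 2*m + 1) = m*(m - 1)*(m + 1)*(m + 1)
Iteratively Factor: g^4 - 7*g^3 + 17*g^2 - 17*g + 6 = (g - 1)*(g^3 - 6*g^2 + 11*g - 6) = (g - 1)^2*(g^2 - 5*g + 6) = (g - 2)*(g - 1)^2*(g - 3)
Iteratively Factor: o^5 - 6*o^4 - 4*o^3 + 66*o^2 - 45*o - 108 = (o - 4)*(o^4 - 2*o^3 - 12*o^2 + 18*o + 27) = (o - 4)*(o - 3)*(o^3 + o^2 - 9*o - 9) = (o - 4)*(o - 3)*(o + 3)*(o^2 - 2*o - 3) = (o - 4)*(o - 3)*(o + 1)*(o + 3)*(o - 3)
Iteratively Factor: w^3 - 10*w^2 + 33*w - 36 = (w - 3)*(w^2 - 7*w + 12) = (w - 3)^2*(w - 4)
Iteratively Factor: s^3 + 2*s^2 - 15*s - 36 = (s - 4)*(s^2 + 6*s + 9) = (s - 4)*(s + 3)*(s + 3)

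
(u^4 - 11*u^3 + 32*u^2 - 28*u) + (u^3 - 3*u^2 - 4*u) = u^4 - 10*u^3 + 29*u^2 - 32*u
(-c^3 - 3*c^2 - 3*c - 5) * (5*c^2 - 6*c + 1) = -5*c^5 - 9*c^4 + 2*c^3 - 10*c^2 + 27*c - 5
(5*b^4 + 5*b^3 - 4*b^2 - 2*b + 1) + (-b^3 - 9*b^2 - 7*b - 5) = 5*b^4 + 4*b^3 - 13*b^2 - 9*b - 4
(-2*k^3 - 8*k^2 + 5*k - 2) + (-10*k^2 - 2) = -2*k^3 - 18*k^2 + 5*k - 4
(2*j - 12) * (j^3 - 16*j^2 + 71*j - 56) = 2*j^4 - 44*j^3 + 334*j^2 - 964*j + 672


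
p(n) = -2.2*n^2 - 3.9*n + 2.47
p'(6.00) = -30.30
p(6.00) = -100.13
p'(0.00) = -3.90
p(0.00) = 2.47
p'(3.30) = -18.42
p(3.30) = -34.36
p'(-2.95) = 9.08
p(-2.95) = -5.17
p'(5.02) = -25.99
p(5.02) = -72.55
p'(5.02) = -25.99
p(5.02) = -72.55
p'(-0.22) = -2.93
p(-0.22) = 3.22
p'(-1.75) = 3.80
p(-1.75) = 2.56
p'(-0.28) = -2.67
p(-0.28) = 3.39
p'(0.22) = -4.87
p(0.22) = 1.51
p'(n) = -4.4*n - 3.9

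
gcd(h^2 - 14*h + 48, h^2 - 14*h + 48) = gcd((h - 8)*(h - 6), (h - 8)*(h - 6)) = h^2 - 14*h + 48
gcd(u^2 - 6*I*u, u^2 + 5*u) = u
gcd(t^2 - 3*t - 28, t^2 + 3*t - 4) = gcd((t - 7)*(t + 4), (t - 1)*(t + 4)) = t + 4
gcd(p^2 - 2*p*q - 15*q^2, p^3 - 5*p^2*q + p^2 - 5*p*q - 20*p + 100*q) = p - 5*q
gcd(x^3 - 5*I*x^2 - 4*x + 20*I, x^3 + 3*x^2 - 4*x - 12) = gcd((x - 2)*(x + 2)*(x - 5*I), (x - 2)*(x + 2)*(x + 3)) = x^2 - 4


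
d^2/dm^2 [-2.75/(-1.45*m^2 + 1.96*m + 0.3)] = (11.56375*m^2 - 15.631*m - 2.75*(2.9*m - 1.96)*(5.8*m - 3.92) - 2.3925)/(-1.45*m^2 + 1.96*m + 0.3)^3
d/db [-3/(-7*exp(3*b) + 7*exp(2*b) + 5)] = (42 - 63*exp(b))*exp(2*b)/(-7*exp(3*b) + 7*exp(2*b) + 5)^2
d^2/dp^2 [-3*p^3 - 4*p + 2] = -18*p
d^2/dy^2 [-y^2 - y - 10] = -2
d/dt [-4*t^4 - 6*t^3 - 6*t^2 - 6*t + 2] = -16*t^3 - 18*t^2 - 12*t - 6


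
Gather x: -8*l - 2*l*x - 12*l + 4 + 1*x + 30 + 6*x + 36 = -20*l + x*(7 - 2*l) + 70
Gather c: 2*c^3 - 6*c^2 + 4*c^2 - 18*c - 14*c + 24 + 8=2*c^3 - 2*c^2 - 32*c + 32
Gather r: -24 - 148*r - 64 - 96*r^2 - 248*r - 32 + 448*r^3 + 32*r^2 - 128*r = 448*r^3 - 64*r^2 - 524*r - 120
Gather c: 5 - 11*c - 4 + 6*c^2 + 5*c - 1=6*c^2 - 6*c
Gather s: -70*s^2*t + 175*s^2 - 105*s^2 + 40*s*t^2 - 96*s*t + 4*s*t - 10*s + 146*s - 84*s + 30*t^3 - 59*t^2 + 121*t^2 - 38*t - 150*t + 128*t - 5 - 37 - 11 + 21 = s^2*(70 - 70*t) + s*(40*t^2 - 92*t + 52) + 30*t^3 + 62*t^2 - 60*t - 32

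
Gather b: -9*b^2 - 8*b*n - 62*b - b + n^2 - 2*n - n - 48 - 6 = -9*b^2 + b*(-8*n - 63) + n^2 - 3*n - 54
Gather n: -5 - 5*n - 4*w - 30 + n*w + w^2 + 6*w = n*(w - 5) + w^2 + 2*w - 35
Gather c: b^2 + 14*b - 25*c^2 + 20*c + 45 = b^2 + 14*b - 25*c^2 + 20*c + 45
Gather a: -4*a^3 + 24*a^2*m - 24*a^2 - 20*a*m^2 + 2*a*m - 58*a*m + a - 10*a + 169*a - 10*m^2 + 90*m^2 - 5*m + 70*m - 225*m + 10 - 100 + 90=-4*a^3 + a^2*(24*m - 24) + a*(-20*m^2 - 56*m + 160) + 80*m^2 - 160*m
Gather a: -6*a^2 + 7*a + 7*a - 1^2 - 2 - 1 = -6*a^2 + 14*a - 4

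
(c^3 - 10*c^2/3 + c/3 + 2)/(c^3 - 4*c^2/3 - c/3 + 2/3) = (c - 3)/(c - 1)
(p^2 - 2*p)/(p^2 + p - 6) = p/(p + 3)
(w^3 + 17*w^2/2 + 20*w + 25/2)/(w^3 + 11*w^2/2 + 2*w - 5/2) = (2*w + 5)/(2*w - 1)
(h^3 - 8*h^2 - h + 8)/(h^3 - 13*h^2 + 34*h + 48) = (h - 1)/(h - 6)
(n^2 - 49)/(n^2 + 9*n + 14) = (n - 7)/(n + 2)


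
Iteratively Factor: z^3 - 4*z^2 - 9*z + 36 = (z + 3)*(z^2 - 7*z + 12) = (z - 3)*(z + 3)*(z - 4)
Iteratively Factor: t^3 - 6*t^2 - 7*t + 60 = (t - 4)*(t^2 - 2*t - 15) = (t - 4)*(t + 3)*(t - 5)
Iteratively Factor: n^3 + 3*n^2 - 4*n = (n)*(n^2 + 3*n - 4) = n*(n + 4)*(n - 1)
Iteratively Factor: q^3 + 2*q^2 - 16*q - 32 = (q - 4)*(q^2 + 6*q + 8) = (q - 4)*(q + 4)*(q + 2)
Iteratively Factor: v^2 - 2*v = (v - 2)*(v)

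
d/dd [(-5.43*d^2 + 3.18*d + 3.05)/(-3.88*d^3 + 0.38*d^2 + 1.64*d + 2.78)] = (-21.0684*d^4 + 24.6768*d^3 + 25.3884*d^2 - 32.5088*d + 3.8384)/(15.0544*d^6 - 2.9488*d^5 - 12.582*d^4 - 20.3264*d^3 + 4.8024*d^2 + 9.1184*d + 7.7284)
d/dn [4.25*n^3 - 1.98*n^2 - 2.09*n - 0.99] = 12.75*n^2 - 3.96*n - 2.09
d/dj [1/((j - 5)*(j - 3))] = 2*(4 - j)/(j^4 - 16*j^3 + 94*j^2 - 240*j + 225)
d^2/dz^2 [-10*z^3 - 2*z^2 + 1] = -60*z - 4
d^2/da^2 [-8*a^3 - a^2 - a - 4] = -48*a - 2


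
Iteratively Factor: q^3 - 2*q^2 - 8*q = (q)*(q^2 - 2*q - 8) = q*(q + 2)*(q - 4)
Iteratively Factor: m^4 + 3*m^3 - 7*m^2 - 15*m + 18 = (m + 3)*(m^3 - 7*m + 6) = (m + 3)^2*(m^2 - 3*m + 2) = (m - 2)*(m + 3)^2*(m - 1)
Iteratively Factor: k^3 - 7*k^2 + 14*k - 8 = (k - 4)*(k^2 - 3*k + 2) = (k - 4)*(k - 1)*(k - 2)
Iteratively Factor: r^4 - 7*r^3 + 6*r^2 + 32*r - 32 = (r - 1)*(r^3 - 6*r^2 + 32) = (r - 4)*(r - 1)*(r^2 - 2*r - 8) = (r - 4)*(r - 1)*(r + 2)*(r - 4)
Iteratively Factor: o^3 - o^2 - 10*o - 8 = (o + 1)*(o^2 - 2*o - 8) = (o - 4)*(o + 1)*(o + 2)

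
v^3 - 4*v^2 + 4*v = v*(v - 2)^2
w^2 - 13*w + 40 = (w - 8)*(w - 5)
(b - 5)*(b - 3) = b^2 - 8*b + 15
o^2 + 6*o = o*(o + 6)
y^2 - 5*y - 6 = (y - 6)*(y + 1)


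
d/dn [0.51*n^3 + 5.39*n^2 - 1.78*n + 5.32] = 1.53*n^2 + 10.78*n - 1.78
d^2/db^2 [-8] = 0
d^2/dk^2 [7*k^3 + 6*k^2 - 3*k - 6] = 42*k + 12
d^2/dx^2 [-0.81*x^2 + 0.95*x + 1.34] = -1.62000000000000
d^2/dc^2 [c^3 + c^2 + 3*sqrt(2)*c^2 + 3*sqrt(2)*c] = 6*c + 2 + 6*sqrt(2)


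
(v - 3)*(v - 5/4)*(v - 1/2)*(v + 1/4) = v^4 - 9*v^3/2 + 75*v^2/16 - 13*v/32 - 15/32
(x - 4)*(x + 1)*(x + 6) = x^3 + 3*x^2 - 22*x - 24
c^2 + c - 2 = (c - 1)*(c + 2)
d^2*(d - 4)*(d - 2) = d^4 - 6*d^3 + 8*d^2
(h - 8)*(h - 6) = h^2 - 14*h + 48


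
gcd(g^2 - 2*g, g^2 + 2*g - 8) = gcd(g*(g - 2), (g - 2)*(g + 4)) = g - 2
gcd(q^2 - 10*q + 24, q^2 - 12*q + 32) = q - 4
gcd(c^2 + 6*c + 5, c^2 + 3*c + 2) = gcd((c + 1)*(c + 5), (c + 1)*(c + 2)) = c + 1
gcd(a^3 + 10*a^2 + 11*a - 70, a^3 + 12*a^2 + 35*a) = a^2 + 12*a + 35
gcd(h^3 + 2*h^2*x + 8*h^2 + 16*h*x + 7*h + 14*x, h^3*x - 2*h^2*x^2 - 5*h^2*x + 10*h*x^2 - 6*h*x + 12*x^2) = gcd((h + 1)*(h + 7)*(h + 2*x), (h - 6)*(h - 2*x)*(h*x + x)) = h + 1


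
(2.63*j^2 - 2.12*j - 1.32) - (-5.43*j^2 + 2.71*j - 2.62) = 8.06*j^2 - 4.83*j + 1.3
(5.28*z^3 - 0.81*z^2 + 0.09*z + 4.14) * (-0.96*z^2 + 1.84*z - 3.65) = -5.0688*z^5 + 10.4928*z^4 - 20.8488*z^3 - 0.8523*z^2 + 7.2891*z - 15.111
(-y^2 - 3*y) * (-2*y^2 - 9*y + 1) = 2*y^4 + 15*y^3 + 26*y^2 - 3*y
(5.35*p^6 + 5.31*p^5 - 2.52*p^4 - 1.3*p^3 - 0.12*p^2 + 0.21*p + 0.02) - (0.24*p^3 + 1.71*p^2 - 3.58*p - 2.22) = 5.35*p^6 + 5.31*p^5 - 2.52*p^4 - 1.54*p^3 - 1.83*p^2 + 3.79*p + 2.24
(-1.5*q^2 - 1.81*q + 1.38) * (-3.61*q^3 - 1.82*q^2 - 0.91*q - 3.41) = 5.415*q^5 + 9.2641*q^4 - 0.3226*q^3 + 4.2505*q^2 + 4.9163*q - 4.7058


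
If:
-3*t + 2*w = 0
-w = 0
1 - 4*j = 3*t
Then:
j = 1/4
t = 0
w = 0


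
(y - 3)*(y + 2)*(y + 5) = y^3 + 4*y^2 - 11*y - 30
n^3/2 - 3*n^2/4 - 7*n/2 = n*(n/2 + 1)*(n - 7/2)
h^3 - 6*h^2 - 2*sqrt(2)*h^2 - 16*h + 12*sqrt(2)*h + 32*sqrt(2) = (h - 8)*(h + 2)*(h - 2*sqrt(2))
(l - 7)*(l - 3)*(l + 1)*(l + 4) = l^4 - 5*l^3 - 25*l^2 + 65*l + 84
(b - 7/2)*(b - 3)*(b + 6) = b^3 - b^2/2 - 57*b/2 + 63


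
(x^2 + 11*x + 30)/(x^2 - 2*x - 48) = (x + 5)/(x - 8)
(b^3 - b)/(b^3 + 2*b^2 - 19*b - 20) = b*(b - 1)/(b^2 + b - 20)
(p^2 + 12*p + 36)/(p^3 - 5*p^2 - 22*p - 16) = (p^2 + 12*p + 36)/(p^3 - 5*p^2 - 22*p - 16)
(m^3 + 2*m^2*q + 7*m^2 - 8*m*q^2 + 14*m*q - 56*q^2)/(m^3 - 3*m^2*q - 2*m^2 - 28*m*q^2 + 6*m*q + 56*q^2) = (-m^2 + 2*m*q - 7*m + 14*q)/(-m^2 + 7*m*q + 2*m - 14*q)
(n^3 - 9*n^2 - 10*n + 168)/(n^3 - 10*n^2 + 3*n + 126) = (n + 4)/(n + 3)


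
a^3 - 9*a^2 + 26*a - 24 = (a - 4)*(a - 3)*(a - 2)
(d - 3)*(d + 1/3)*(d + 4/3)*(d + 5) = d^4 + 11*d^3/3 - 101*d^2/9 - 217*d/9 - 20/3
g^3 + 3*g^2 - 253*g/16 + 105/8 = (g - 7/4)*(g - 5/4)*(g + 6)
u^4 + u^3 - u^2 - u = u*(u - 1)*(u + 1)^2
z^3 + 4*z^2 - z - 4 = (z - 1)*(z + 1)*(z + 4)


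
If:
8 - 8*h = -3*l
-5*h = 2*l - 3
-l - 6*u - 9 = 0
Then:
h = 25/31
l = -16/31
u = -263/186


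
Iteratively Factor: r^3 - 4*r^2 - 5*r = (r + 1)*(r^2 - 5*r) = (r - 5)*(r + 1)*(r)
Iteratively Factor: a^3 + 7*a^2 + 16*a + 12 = (a + 2)*(a^2 + 5*a + 6) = (a + 2)*(a + 3)*(a + 2)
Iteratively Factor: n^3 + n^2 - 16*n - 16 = (n + 4)*(n^2 - 3*n - 4) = (n - 4)*(n + 4)*(n + 1)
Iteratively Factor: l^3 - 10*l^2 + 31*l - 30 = (l - 5)*(l^2 - 5*l + 6) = (l - 5)*(l - 3)*(l - 2)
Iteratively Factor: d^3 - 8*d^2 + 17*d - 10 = (d - 1)*(d^2 - 7*d + 10) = (d - 5)*(d - 1)*(d - 2)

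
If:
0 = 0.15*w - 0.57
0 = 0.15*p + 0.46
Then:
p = -3.07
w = 3.80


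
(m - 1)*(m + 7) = m^2 + 6*m - 7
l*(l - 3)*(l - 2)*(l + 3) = l^4 - 2*l^3 - 9*l^2 + 18*l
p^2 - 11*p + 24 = (p - 8)*(p - 3)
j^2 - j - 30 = (j - 6)*(j + 5)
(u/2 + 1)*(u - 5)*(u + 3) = u^3/2 - 19*u/2 - 15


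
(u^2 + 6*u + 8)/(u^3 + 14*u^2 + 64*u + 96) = (u + 2)/(u^2 + 10*u + 24)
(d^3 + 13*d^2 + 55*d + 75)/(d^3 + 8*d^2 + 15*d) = (d + 5)/d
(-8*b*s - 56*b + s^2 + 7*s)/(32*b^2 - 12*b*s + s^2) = (s + 7)/(-4*b + s)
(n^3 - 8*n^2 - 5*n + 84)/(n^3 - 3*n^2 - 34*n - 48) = (n^2 - 11*n + 28)/(n^2 - 6*n - 16)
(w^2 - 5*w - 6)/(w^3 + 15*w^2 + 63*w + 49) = (w - 6)/(w^2 + 14*w + 49)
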